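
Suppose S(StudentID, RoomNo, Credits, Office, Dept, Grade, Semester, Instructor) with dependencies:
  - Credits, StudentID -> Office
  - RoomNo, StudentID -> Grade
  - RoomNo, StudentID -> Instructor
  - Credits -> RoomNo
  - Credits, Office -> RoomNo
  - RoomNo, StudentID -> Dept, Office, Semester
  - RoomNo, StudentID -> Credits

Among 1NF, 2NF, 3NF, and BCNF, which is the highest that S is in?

3NF

Candidate keys: {Credits, StudentID}, {RoomNo, StudentID}. Prime attributes: {Credits, RoomNo, StudentID}.
Credits -> RoomNo: {Credits}⁺ = {Credits, RoomNo}, which is not all of the attributes, so the left side is not a superkey — BCNF is violated.
Since {RoomNo} ⊆ prime attributes and every other non-superkey FD also has a prime right side, the schema is in 3NF.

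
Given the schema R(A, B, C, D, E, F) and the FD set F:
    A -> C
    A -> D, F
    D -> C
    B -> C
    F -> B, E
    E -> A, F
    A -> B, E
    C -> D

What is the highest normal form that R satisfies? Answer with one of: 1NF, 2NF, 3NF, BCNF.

Candidate keys: {A}, {E}, {F}. Prime attributes: {A, E, F}.
D -> C breaks BCNF: {D}⁺ = {C, D}, so {D} is not a superkey.
Because {C} is non-prime and the left side of D -> C is not a superkey, the relation is not in 3NF.
Every candidate key is a single attribute, so no partial dependency is possible; 2NF holds.

2NF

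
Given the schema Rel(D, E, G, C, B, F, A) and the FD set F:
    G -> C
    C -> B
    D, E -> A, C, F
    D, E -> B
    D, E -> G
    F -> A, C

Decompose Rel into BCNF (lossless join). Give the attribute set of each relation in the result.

{A, F}; {B, C}; {C, G}; {D, E, F, G}

Candidate key of the original relation: {D, E}.
Within {A, B, C, D, E, F, G}: {G}⁺ ∩ {A, B, C, D, E, F, G} = {B, C, G}, not the whole set, so G -> B, C violates BCNF; decompose into {B, C, G} and {A, D, E, F, G}.
Within {B, C, G}: {C}⁺ ∩ {B, C, G} = {B, C}, not the whole set, so C -> B violates BCNF; decompose into {B, C} and {C, G}.
{B, C} has no BCNF violation.
{C, G} has no BCNF violation.
Within {A, D, E, F, G}: {F}⁺ ∩ {A, D, E, F, G} = {A, F}, not the whole set, so F -> A violates BCNF; decompose into {A, F} and {D, E, F, G}.
{A, F} has no BCNF violation.
{D, E, F, G} has no BCNF violation.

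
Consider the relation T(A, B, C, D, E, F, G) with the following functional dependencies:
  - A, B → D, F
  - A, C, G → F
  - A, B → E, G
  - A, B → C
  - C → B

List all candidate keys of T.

{A, B}, {A, C}

{A} never appears on the right of any FD, so every key must include it.
{A, B}⁺ = {A, B, C, D, E, F, G}, which is every attribute, so {A, B} is a candidate key.
{A, C}⁺ = {A, B, C, D, E, F, G}, which is every attribute, so {A, C} is a candidate key.
No proper subset of any of these is a key, and no other minimal superkey exists.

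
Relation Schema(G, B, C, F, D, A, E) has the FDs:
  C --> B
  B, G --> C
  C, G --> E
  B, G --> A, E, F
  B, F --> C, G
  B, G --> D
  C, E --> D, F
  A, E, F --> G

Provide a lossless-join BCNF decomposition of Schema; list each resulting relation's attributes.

{A, C, D, E, F}; {A, E, F, G}; {B, C}

Candidate keys of the original relation: {B, F}, {B, G}, {C, E}, {C, F}, {C, G}.
{A, B, C, D, E, F, G}: {C} determines {B, C} here but is not a superkey — split on C --> B, giving {B, C} and {A, C, D, E, F, G}.
{B, C} has no BCNF violation.
{A, C, D, E, F, G}: {A, E, F} determines {A, E, F, G} here but is not a superkey — split on A, E, F --> G, giving {A, E, F, G} and {A, C, D, E, F}.
{A, E, F, G} has no BCNF violation.
{A, C, D, E, F} has no BCNF violation.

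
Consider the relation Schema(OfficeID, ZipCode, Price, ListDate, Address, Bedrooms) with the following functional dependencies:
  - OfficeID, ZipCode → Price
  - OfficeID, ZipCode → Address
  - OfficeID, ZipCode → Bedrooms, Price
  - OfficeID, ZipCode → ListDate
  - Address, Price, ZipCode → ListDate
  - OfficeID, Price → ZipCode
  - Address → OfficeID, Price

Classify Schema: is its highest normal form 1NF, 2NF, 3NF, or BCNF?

Candidate keys: {Address}, {OfficeID, Price}, {OfficeID, ZipCode}. Prime attributes: {Address, OfficeID, Price, ZipCode}.
The left-hand side of every FD is a superkey, so BCNF is satisfied.

BCNF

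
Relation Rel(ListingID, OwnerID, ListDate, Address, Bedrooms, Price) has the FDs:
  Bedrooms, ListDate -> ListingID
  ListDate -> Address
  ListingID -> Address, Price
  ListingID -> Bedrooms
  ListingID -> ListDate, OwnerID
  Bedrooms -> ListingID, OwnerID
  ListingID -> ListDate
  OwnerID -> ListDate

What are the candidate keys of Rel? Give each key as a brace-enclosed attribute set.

{Bedrooms}, {ListingID}

{Bedrooms}⁺ = {Address, Bedrooms, ListDate, ListingID, OwnerID, Price}, which is every attribute, so {Bedrooms} is a candidate key.
{ListingID}⁺ = {Address, Bedrooms, ListDate, ListingID, OwnerID, Price}, which is every attribute, so {ListingID} is a candidate key.
No proper subset of any of these is a key, and no other minimal superkey exists.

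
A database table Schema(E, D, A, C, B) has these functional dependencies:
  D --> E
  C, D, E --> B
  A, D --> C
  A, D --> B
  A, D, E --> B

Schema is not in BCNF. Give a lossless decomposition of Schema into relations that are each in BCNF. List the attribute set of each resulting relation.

{A, C, D}; {B, C, D}; {D, E}

Candidate key of the original relation: {A, D}.
Within {A, B, C, D, E}: {D}⁺ ∩ {A, B, C, D, E} = {D, E}, not the whole set, so D --> E violates BCNF; decompose into {D, E} and {A, B, C, D}.
{D, E} has no BCNF violation.
Within {A, B, C, D}: {C, D}⁺ ∩ {A, B, C, D} = {B, C, D}, not the whole set, so C, D --> B violates BCNF; decompose into {B, C, D} and {A, C, D}.
{B, C, D} has no BCNF violation.
{A, C, D} has no BCNF violation.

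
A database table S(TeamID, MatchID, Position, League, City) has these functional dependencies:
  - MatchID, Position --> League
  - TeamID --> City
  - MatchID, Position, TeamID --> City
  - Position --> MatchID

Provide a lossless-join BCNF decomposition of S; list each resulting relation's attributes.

{City, TeamID}; {League, MatchID, Position}; {Position, TeamID}

Candidate key of the original relation: {Position, TeamID}.
Within {City, League, MatchID, Position, TeamID}: {MatchID, Position}⁺ ∩ {City, League, MatchID, Position, TeamID} = {League, MatchID, Position}, not the whole set, so MatchID, Position --> League violates BCNF; decompose into {League, MatchID, Position} and {City, MatchID, Position, TeamID}.
{League, MatchID, Position}: every determinant is a superkey — BCNF.
Within {City, MatchID, Position, TeamID}: {TeamID}⁺ ∩ {City, MatchID, Position, TeamID} = {City, TeamID}, not the whole set, so TeamID --> City violates BCNF; decompose into {City, TeamID} and {MatchID, Position, TeamID}.
{City, TeamID}: every determinant is a superkey — BCNF.
Within {MatchID, Position, TeamID}: {Position}⁺ ∩ {MatchID, Position, TeamID} = {MatchID, Position}, not the whole set, so Position --> MatchID violates BCNF; decompose into {MatchID, Position} and {Position, TeamID}.
{MatchID, Position}: every determinant is a superkey — BCNF.
{Position, TeamID}: every determinant is a superkey — BCNF.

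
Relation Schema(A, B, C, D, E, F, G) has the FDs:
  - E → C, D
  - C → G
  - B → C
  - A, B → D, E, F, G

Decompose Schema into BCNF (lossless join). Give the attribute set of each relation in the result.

{A, B, E, F}; {C, D, E}; {C, G}

Candidate key of the original relation: {A, B}.
{A, B, C, D, E, F, G}: {E} determines {C, D, E, G} here but is not a superkey — split on E → C, D, G, giving {C, D, E, G} and {A, B, E, F}.
{C, D, E, G}: {C} determines {C, G} here but is not a superkey — split on C → G, giving {C, G} and {C, D, E}.
{C, G} has no BCNF violation.
{C, D, E} has no BCNF violation.
{A, B, E, F} has no BCNF violation.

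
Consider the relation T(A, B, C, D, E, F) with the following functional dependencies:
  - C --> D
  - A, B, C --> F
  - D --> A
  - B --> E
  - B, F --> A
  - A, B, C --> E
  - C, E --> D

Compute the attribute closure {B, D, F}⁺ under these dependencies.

Start with {B, D, F}.
D --> A applies; add {A} → now {A, B, D, F}.
B --> E applies; add {E} → now {A, B, D, E, F}.
No further FD applies.

{A, B, D, E, F}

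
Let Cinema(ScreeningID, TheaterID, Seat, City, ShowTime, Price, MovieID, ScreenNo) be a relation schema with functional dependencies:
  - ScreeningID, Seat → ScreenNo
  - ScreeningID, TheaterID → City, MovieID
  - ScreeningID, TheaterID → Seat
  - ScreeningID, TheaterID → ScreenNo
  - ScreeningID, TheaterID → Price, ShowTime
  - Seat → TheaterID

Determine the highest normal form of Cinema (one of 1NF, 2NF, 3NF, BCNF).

Candidate keys: {ScreeningID, Seat}, {ScreeningID, TheaterID}. Prime attributes: {ScreeningID, Seat, TheaterID}.
Seat → TheaterID breaks BCNF: {Seat}⁺ = {Seat, TheaterID}, so {Seat} is not a superkey.
Since {TheaterID} ⊆ prime attributes and every other non-superkey FD also has a prime right side, the schema is in 3NF.

3NF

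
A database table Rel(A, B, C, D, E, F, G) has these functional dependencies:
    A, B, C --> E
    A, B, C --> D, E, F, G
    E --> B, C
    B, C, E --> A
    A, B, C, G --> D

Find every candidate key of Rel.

{E}⁺ = {A, B, C, D, E, F, G} — all of the relation — so {E} is a candidate key.
{A, B, C}⁺ = {A, B, C, D, E, F, G} — all of the relation — so {A, B, C} is a candidate key.
Any other superkey properly contains one of these, so there are no further candidate keys.

{A, B, C}, {E}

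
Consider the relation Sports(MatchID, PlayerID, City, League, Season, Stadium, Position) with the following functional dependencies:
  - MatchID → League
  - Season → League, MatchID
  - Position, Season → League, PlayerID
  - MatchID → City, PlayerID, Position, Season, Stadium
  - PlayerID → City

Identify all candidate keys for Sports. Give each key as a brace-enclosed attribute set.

{MatchID}, {Season}

{MatchID}⁺ = {City, League, MatchID, PlayerID, Position, Season, Stadium} — all of the relation — so {MatchID} is a candidate key.
{Season}⁺ = {City, League, MatchID, PlayerID, Position, Season, Stadium} — all of the relation — so {Season} is a candidate key.
No proper subset of any of these is a key, and no other minimal superkey exists.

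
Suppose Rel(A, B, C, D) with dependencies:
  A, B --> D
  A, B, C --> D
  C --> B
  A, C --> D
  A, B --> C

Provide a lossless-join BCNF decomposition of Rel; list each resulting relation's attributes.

{A, C, D}; {B, C}

Candidate keys of the original relation: {A, B}, {A, C}.
In {A, B, C, D}, {C} is not a superkey ({C}⁺ restricted to this set is {B, C}), so split on C --> B into {B, C} and {A, C, D}.
{B, C} is in BCNF.
{A, C, D} is in BCNF.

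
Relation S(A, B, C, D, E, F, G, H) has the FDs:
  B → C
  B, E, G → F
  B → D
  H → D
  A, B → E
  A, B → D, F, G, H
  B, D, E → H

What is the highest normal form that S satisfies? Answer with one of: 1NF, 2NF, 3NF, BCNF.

Candidate key: {A, B}. Prime attributes: {A, B}.
B → C: {B}⁺ = {B, C, D}, which is not all of the attributes, so the left side is not a superkey — BCNF is violated.
B → C has non-prime {C} on the right and a non-superkey on the left, so 3NF fails.
The proper key subset {B} of {A, B} determines non-prime {C, D}, so the relation is not even in 2NF.

1NF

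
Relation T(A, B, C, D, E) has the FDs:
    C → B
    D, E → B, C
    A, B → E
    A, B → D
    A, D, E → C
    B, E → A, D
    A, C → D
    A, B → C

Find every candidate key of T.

{A, B}⁺ = {A, B, C, D, E} — all of the relation — so {A, B} is a candidate key.
{A, C}⁺ = {A, B, C, D, E} — all of the relation — so {A, C} is a candidate key.
{B, E}⁺ = {A, B, C, D, E} — all of the relation — so {B, E} is a candidate key.
{C, E}⁺ = {A, B, C, D, E} — all of the relation — so {C, E} is a candidate key.
{D, E}⁺ = {A, B, C, D, E} — all of the relation — so {D, E} is a candidate key.
No proper subset of any of these is a key, and no other minimal superkey exists.

{A, B}, {A, C}, {B, E}, {C, E}, {D, E}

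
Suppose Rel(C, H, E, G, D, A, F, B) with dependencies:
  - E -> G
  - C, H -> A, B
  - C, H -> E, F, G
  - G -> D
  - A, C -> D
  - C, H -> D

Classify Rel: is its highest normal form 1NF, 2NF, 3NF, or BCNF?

2NF

Candidate key: {C, H}. Prime attributes: {C, H}.
E -> G: {E}⁺ = {D, E, G}, which is not all of the attributes, so the left side is not a superkey — BCNF is violated.
E -> G has non-prime {G} on the right and a non-superkey on the left, so 3NF fails.
No non-prime attribute depends on a proper subset of any candidate key, so 2NF holds.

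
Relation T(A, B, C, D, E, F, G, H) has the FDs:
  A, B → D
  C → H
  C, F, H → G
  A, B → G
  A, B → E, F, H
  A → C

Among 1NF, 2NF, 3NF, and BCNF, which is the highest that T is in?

1NF

Candidate key: {A, B}. Prime attributes: {A, B}.
For C → H we have {C}⁺ = {C, H}; {C} is not a superkey, so BCNF fails.
C → H has non-prime {H} on the right and a non-superkey on the left, so 3NF fails.
{A} is a proper subset of the key {A, B}, and {A}⁺ contains the non-prime attributes {C, H} — a partial dependency, so 2NF is violated.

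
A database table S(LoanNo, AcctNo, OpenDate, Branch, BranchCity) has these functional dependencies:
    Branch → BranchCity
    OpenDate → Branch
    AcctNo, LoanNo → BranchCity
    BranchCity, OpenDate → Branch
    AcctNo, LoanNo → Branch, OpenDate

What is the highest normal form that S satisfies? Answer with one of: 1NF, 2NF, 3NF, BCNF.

Candidate key: {AcctNo, LoanNo}. Prime attributes: {AcctNo, LoanNo}.
For Branch → BranchCity we have {Branch}⁺ = {Branch, BranchCity}; {Branch} is not a superkey, so BCNF fails.
Branch → BranchCity has non-prime {BranchCity} on the right and a non-superkey on the left, so 3NF fails.
Checking every proper subset of each key, none determines a non-prime attribute — 2NF is satisfied.

2NF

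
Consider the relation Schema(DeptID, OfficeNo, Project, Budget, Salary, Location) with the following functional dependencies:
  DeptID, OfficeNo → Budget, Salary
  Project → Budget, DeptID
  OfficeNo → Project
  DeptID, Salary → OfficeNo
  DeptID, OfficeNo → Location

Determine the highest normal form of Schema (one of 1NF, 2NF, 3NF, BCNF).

1NF

Candidate keys: {DeptID, Salary}, {OfficeNo}, {Project, Salary}. Prime attributes: {DeptID, OfficeNo, Project, Salary}.
For Project → Budget, DeptID we have {Project}⁺ = {Budget, DeptID, Project}; {Project} is not a superkey, so BCNF fails.
Because {Budget} is non-prime and the left side of Project → Budget, DeptID is not a superkey, the relation is not in 3NF.
The proper key subset {Project} of {Project, Salary} determines non-prime {Budget}, so the relation is not even in 2NF.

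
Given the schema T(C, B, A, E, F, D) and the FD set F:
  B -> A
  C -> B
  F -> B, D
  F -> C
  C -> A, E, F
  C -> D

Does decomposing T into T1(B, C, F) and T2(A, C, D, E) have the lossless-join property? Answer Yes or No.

Yes

The shared attributes are {C} and {C}⁺ = {A, B, C, D, E, F}.
This includes all of T1, so the common attributes are a superkey of T1 — the join is lossless.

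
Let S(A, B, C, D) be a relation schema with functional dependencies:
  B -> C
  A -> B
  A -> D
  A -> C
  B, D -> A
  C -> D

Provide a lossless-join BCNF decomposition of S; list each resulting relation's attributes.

Candidate keys of the original relation: {A}, {B}.
Within {A, B, C, D}: {C}⁺ ∩ {A, B, C, D} = {C, D}, not the whole set, so C -> D violates BCNF; decompose into {C, D} and {A, B, C}.
{C, D}: every determinant is a superkey — BCNF.
{A, B, C}: every determinant is a superkey — BCNF.

{A, B, C}; {C, D}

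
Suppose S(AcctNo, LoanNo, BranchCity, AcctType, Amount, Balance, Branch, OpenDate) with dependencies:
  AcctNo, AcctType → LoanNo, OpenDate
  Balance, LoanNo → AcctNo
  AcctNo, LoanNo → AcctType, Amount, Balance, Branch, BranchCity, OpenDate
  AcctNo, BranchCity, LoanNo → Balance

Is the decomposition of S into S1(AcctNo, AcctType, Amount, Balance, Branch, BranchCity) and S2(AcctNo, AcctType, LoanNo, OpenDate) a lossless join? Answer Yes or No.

S1 ∩ S2 = {AcctNo, AcctType}; its closure under F is {AcctNo, AcctType, Amount, Balance, Branch, BranchCity, LoanNo, OpenDate}.
Since S1 ⊆ {AcctNo, AcctType, Amount, Balance, Branch, BranchCity, LoanNo, OpenDate}, the intersection is a superkey of S1; the decomposition is lossless.

Yes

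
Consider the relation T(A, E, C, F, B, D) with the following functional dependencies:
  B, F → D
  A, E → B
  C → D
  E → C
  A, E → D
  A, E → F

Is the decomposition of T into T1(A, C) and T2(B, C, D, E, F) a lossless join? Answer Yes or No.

T1 ∩ T2 = {C}; its closure under F is {C, D}.
T1 ⊄ {C, D} and T2 ⊄ {C, D}, so the split is lossy.

No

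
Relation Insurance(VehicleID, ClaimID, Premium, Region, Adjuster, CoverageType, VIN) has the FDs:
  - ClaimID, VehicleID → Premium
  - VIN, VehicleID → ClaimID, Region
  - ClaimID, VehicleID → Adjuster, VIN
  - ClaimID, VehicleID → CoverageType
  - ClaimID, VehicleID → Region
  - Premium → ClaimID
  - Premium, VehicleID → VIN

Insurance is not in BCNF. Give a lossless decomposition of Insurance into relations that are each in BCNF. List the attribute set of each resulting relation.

Candidate keys of the original relation: {ClaimID, VehicleID}, {Premium, VehicleID}, {VIN, VehicleID}.
Within {Adjuster, ClaimID, CoverageType, Premium, Region, VIN, VehicleID}: {Premium}⁺ ∩ {Adjuster, ClaimID, CoverageType, Premium, Region, VIN, VehicleID} = {ClaimID, Premium}, not the whole set, so Premium → ClaimID violates BCNF; decompose into {ClaimID, Premium} and {Adjuster, CoverageType, Premium, Region, VIN, VehicleID}.
{ClaimID, Premium}: every determinant is a superkey — BCNF.
{Adjuster, CoverageType, Premium, Region, VIN, VehicleID}: every determinant is a superkey — BCNF.

{Adjuster, CoverageType, Premium, Region, VIN, VehicleID}; {ClaimID, Premium}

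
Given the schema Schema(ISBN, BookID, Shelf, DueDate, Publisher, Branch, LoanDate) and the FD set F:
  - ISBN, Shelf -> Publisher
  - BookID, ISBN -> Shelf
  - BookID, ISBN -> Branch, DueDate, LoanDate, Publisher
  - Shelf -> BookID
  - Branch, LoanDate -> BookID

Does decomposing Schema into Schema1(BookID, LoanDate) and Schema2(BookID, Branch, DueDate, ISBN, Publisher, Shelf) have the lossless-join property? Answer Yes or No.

Common attributes: {BookID}; their closure is {BookID}.
Neither Schema1 nor Schema2 is contained in that closure, so the decomposition is lossy.

No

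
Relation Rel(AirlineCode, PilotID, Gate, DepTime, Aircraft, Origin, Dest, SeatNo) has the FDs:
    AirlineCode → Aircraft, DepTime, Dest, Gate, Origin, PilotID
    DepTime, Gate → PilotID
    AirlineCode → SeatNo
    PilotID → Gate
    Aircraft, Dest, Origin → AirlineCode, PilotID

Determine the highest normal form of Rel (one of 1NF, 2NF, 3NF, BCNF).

Candidate keys: {Aircraft, Dest, Origin}, {AirlineCode}. Prime attributes: {Aircraft, AirlineCode, Dest, Origin}.
For DepTime, Gate → PilotID we have {DepTime, Gate}⁺ = {DepTime, Gate, PilotID}; {DepTime, Gate} is not a superkey, so BCNF fails.
DepTime, Gate → PilotID has non-prime {PilotID} on the right and a non-superkey on the left, so 3NF fails.
Checking every proper subset of each key, none determines a non-prime attribute — 2NF is satisfied.

2NF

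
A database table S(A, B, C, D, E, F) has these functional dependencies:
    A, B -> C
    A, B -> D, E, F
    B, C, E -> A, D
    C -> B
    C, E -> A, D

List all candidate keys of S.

{A, B}, {A, C}, {C, E}

{A, B}⁺ = {A, B, C, D, E, F}, which is every attribute, so {A, B} is a candidate key.
{A, C}⁺ = {A, B, C, D, E, F}, which is every attribute, so {A, C} is a candidate key.
{C, E}⁺ = {A, B, C, D, E, F}, which is every attribute, so {C, E} is a candidate key.
These are minimal and exhaustive — every other superkey contains one of them.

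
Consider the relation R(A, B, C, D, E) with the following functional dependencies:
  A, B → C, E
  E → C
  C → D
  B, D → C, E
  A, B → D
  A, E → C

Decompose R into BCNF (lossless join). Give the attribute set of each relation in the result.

{A, B, E}; {C, D}; {C, E}

Candidate key of the original relation: {A, B}.
In {A, B, C, D, E}, {E} is not a superkey ({E}⁺ restricted to this set is {C, D, E}), so split on E → C, D into {C, D, E} and {A, B, E}.
In {C, D, E}, {C} is not a superkey ({C}⁺ restricted to this set is {C, D}), so split on C → D into {C, D} and {C, E}.
{C, D}: every determinant is a superkey — BCNF.
{C, E}: every determinant is a superkey — BCNF.
{A, B, E}: every determinant is a superkey — BCNF.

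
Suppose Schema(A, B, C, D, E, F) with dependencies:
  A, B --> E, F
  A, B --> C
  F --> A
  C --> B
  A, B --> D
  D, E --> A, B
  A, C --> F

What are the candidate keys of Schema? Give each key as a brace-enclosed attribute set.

{A, B}, {A, C}, {B, F}, {C, F}, {D, E}

{A, B}⁺ = {A, B, C, D, E, F} — all of the relation — so {A, B} is a candidate key.
{A, C}⁺ = {A, B, C, D, E, F} — all of the relation — so {A, C} is a candidate key.
{B, F}⁺ = {A, B, C, D, E, F} — all of the relation — so {B, F} is a candidate key.
{C, F}⁺ = {A, B, C, D, E, F} — all of the relation — so {C, F} is a candidate key.
{D, E}⁺ = {A, B, C, D, E, F} — all of the relation — so {D, E} is a candidate key.
These are minimal and exhaustive — every other superkey contains one of them.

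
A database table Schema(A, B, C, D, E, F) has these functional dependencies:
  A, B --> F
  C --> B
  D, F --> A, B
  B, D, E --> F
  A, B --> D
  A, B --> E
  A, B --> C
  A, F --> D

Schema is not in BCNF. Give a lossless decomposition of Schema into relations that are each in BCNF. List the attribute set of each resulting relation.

Candidate keys of the original relation: {A, B}, {A, C}, {A, F}, {B, D, E}, {C, D, E}, {D, F}.
{A, B, C, D, E, F}: {C} determines {B, C} here but is not a superkey — split on C --> B, giving {B, C} and {A, C, D, E, F}.
{B, C}: every determinant is a superkey — BCNF.
{A, C, D, E, F}: every determinant is a superkey — BCNF.

{A, C, D, E, F}; {B, C}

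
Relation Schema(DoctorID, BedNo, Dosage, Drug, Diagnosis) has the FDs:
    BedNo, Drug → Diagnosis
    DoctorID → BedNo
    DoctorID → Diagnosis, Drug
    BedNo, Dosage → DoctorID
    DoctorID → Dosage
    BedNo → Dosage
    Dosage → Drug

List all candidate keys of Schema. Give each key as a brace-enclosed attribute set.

{BedNo} is a candidate key since {BedNo}⁺ = {BedNo, Diagnosis, DoctorID, Dosage, Drug} covers every attribute.
{DoctorID} is a candidate key since {DoctorID}⁺ = {BedNo, Diagnosis, DoctorID, Dosage, Drug} covers every attribute.
These are minimal and exhaustive — every other superkey contains one of them.

{BedNo}, {DoctorID}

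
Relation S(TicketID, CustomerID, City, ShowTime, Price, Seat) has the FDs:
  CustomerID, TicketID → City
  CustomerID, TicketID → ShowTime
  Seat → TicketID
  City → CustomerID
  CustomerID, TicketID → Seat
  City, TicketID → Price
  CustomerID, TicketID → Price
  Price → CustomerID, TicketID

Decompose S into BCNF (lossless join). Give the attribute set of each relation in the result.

Candidate keys of the original relation: {City, Seat}, {City, TicketID}, {CustomerID, Seat}, {CustomerID, TicketID}, {Price}.
Within {City, CustomerID, Price, Seat, ShowTime, TicketID}: {Seat}⁺ ∩ {City, CustomerID, Price, Seat, ShowTime, TicketID} = {Seat, TicketID}, not the whole set, so Seat → TicketID violates BCNF; decompose into {Seat, TicketID} and {City, CustomerID, Price, Seat, ShowTime}.
{Seat, TicketID}: every determinant is a superkey — BCNF.
Within {City, CustomerID, Price, Seat, ShowTime}: {City}⁺ ∩ {City, CustomerID, Price, Seat, ShowTime} = {City, CustomerID}, not the whole set, so City → CustomerID violates BCNF; decompose into {City, CustomerID} and {City, Price, Seat, ShowTime}.
{City, CustomerID}: every determinant is a superkey — BCNF.
{City, Price, Seat, ShowTime}: every determinant is a superkey — BCNF.

{City, CustomerID}; {City, Price, Seat, ShowTime}; {Seat, TicketID}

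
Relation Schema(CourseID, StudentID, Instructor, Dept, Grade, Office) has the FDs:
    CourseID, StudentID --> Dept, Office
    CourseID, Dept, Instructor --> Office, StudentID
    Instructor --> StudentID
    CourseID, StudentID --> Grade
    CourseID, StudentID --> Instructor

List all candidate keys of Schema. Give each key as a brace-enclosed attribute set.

Attributes never on any right-hand side: {CourseID} — every candidate key must contain it.
Closure of {CourseID, Instructor} is {CourseID, Dept, Grade, Instructor, Office, StudentID}, the whole schema; {CourseID, Instructor} is a candidate key.
Closure of {CourseID, StudentID} is {CourseID, Dept, Grade, Instructor, Office, StudentID}, the whole schema; {CourseID, StudentID} is a candidate key.
Any other superkey properly contains one of these, so there are no further candidate keys.

{CourseID, Instructor}, {CourseID, StudentID}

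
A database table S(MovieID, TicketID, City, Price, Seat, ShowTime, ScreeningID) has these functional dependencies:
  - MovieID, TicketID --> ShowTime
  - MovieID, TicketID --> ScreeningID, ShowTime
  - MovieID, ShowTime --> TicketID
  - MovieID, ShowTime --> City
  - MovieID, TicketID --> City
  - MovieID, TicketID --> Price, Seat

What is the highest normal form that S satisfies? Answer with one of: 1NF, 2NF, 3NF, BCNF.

BCNF

Candidate keys: {MovieID, ShowTime}, {MovieID, TicketID}. Prime attributes: {MovieID, ShowTime, TicketID}.
The left-hand side of every FD is a superkey, so BCNF is satisfied.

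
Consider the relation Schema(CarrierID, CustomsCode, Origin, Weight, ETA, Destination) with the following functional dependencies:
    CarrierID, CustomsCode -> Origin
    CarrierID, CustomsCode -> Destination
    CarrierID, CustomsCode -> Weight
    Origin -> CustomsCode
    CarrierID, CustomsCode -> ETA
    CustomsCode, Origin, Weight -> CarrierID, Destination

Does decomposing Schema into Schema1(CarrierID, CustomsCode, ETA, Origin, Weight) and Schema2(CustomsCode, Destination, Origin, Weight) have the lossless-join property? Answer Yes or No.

Yes

The shared attributes are {CustomsCode, Origin, Weight} and {CustomsCode, Origin, Weight}⁺ = {CarrierID, CustomsCode, Destination, ETA, Origin, Weight}.
Since Schema1 ⊆ {CarrierID, CustomsCode, Destination, ETA, Origin, Weight}, the intersection is a superkey of Schema1; the decomposition is lossless.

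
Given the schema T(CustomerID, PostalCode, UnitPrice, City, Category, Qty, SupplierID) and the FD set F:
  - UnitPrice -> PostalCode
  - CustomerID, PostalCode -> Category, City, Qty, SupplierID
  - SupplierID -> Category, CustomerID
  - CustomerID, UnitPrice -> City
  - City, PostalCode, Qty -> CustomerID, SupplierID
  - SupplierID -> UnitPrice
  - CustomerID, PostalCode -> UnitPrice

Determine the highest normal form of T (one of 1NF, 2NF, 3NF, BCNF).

3NF

Candidate keys: {City, PostalCode, Qty}, {City, Qty, UnitPrice}, {CustomerID, PostalCode}, {CustomerID, UnitPrice}, {SupplierID}. Prime attributes: {City, CustomerID, PostalCode, Qty, SupplierID, UnitPrice}.
UnitPrice -> PostalCode breaks BCNF: {UnitPrice}⁺ = {PostalCode, UnitPrice}, so {UnitPrice} is not a superkey.
Since {PostalCode} ⊆ prime attributes and every other non-superkey FD also has a prime right side, the schema is in 3NF.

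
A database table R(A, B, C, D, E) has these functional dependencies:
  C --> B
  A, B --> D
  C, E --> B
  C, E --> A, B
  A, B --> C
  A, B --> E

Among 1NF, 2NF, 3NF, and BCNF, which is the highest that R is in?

Candidate keys: {A, B}, {A, C}, {C, E}. Prime attributes: {A, B, C, E}.
C --> B breaks BCNF: {C}⁺ = {B, C}, so {C} is not a superkey.
But every attribute on its right side ({B}) is prime, and the same holds for every other non-superkey FD, so 3NF still holds.

3NF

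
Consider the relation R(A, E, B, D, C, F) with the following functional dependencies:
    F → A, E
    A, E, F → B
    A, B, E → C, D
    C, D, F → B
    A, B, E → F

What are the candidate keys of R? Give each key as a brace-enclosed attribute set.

{A, B, E}, {F}

{F} is a candidate key since {F}⁺ = {A, B, C, D, E, F} covers every attribute.
{A, B, E} is a candidate key since {A, B, E}⁺ = {A, B, C, D, E, F} covers every attribute.
No proper subset of any of these is a key, and no other minimal superkey exists.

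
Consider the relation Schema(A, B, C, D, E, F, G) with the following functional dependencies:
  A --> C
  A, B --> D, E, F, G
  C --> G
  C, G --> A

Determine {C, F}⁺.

{A, C, F, G}

Start with {C, F}.
C --> G applies; add {G} → now {C, F, G}.
C, G --> A applies; add {A} → now {A, C, F, G}.
No further FD applies.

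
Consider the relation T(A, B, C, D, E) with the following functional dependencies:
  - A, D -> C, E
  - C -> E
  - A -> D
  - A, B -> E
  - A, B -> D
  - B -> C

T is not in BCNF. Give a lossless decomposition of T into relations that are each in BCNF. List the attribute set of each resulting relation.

{A, B}; {A, C, D}; {C, E}

Candidate key of the original relation: {A, B}.
Within {A, B, C, D, E}: {A, D}⁺ ∩ {A, B, C, D, E} = {A, C, D, E}, not the whole set, so A, D -> C, E violates BCNF; decompose into {A, C, D, E} and {A, B, D}.
Within {A, C, D, E}: {C}⁺ ∩ {A, C, D, E} = {C, E}, not the whole set, so C -> E violates BCNF; decompose into {C, E} and {A, C, D}.
{C, E} is in BCNF.
{A, C, D} is in BCNF.
Within {A, B, D}: {A}⁺ ∩ {A, B, D} = {A, D}, not the whole set, so A -> D violates BCNF; decompose into {A, D} and {A, B}.
{A, D} is in BCNF.
{A, B} is in BCNF.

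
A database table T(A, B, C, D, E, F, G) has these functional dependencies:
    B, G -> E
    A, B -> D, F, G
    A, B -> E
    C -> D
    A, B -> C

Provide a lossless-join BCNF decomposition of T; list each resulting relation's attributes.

{A, B, C, F, G}; {B, E, G}; {C, D}

Candidate key of the original relation: {A, B}.
In {A, B, C, D, E, F, G}, {B, G} is not a superkey ({B, G}⁺ restricted to this set is {B, E, G}), so split on B, G -> E into {B, E, G} and {A, B, C, D, F, G}.
{B, E, G}: every determinant is a superkey — BCNF.
In {A, B, C, D, F, G}, {C} is not a superkey ({C}⁺ restricted to this set is {C, D}), so split on C -> D into {C, D} and {A, B, C, F, G}.
{C, D}: every determinant is a superkey — BCNF.
{A, B, C, F, G}: every determinant is a superkey — BCNF.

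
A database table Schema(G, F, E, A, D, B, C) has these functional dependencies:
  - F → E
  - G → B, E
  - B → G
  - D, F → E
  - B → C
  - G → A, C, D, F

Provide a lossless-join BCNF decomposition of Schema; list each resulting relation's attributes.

{A, B, C, D, F, G}; {E, F}

Candidate keys of the original relation: {B}, {G}.
{A, B, C, D, E, F, G}: {F} determines {E, F} here but is not a superkey — split on F → E, giving {E, F} and {A, B, C, D, F, G}.
{E, F} is in BCNF.
{A, B, C, D, F, G} is in BCNF.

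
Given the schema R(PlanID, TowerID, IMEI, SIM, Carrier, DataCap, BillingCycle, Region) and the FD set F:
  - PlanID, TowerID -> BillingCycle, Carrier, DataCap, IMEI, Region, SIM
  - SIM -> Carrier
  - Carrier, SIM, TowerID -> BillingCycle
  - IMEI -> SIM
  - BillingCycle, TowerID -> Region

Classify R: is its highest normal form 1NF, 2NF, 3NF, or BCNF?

2NF

Candidate key: {PlanID, TowerID}. Prime attributes: {PlanID, TowerID}.
SIM -> Carrier: {SIM}⁺ = {Carrier, SIM}, which is not all of the attributes, so the left side is not a superkey — BCNF is violated.
SIM -> Carrier has non-prime {Carrier} on the right and a non-superkey on the left, so 3NF fails.
No non-prime attribute depends on a proper subset of any candidate key, so 2NF holds.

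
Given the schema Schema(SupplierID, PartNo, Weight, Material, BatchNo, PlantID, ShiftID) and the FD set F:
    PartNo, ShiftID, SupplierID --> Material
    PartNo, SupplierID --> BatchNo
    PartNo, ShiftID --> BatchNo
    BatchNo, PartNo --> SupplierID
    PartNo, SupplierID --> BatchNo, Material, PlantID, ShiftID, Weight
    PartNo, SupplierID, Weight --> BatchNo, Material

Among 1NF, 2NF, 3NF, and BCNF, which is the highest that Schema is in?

Candidate keys: {BatchNo, PartNo}, {PartNo, ShiftID}, {PartNo, SupplierID}. Prime attributes: {BatchNo, PartNo, ShiftID, SupplierID}.
Each dependency's left side is a superkey — BCNF holds.

BCNF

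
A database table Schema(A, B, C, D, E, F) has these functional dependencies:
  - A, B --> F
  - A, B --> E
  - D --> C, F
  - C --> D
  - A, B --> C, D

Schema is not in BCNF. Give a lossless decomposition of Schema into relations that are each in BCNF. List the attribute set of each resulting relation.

Candidate key of the original relation: {A, B}.
Within {A, B, C, D, E, F}: {D}⁺ ∩ {A, B, C, D, E, F} = {C, D, F}, not the whole set, so D --> C, F violates BCNF; decompose into {C, D, F} and {A, B, D, E}.
{C, D, F}: every determinant is a superkey — BCNF.
{A, B, D, E}: every determinant is a superkey — BCNF.

{A, B, D, E}; {C, D, F}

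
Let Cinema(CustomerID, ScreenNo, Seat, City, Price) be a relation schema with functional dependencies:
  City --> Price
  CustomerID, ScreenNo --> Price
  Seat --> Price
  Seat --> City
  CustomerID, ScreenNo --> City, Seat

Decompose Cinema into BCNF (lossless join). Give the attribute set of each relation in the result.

Candidate key of the original relation: {CustomerID, ScreenNo}.
Within {City, CustomerID, Price, ScreenNo, Seat}: {City}⁺ ∩ {City, CustomerID, Price, ScreenNo, Seat} = {City, Price}, not the whole set, so City --> Price violates BCNF; decompose into {City, Price} and {City, CustomerID, ScreenNo, Seat}.
{City, Price} has no BCNF violation.
Within {City, CustomerID, ScreenNo, Seat}: {Seat}⁺ ∩ {City, CustomerID, ScreenNo, Seat} = {City, Seat}, not the whole set, so Seat --> City violates BCNF; decompose into {City, Seat} and {CustomerID, ScreenNo, Seat}.
{City, Seat} has no BCNF violation.
{CustomerID, ScreenNo, Seat} has no BCNF violation.

{City, Price}; {City, Seat}; {CustomerID, ScreenNo, Seat}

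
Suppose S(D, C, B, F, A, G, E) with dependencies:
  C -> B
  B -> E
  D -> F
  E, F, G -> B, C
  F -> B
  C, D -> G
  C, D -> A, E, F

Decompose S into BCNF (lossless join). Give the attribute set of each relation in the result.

{A, C, D, G}; {B, C}; {B, E}; {D, F}

Candidate keys of the original relation: {C, D}, {D, G}.
In {A, B, C, D, E, F, G}, {C} is not a superkey ({C}⁺ restricted to this set is {B, C, E}), so split on C -> B, E into {B, C, E} and {A, C, D, F, G}.
In {B, C, E}, {B} is not a superkey ({B}⁺ restricted to this set is {B, E}), so split on B -> E into {B, E} and {B, C}.
{B, E} has no BCNF violation.
{B, C} has no BCNF violation.
In {A, C, D, F, G}, {D} is not a superkey ({D}⁺ restricted to this set is {D, F}), so split on D -> F into {D, F} and {A, C, D, G}.
{D, F} has no BCNF violation.
{A, C, D, G} has no BCNF violation.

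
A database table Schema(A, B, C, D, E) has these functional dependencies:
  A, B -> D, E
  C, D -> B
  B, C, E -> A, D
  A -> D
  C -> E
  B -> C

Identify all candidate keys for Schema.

{A, C}, {B}, {C, D}

{B} is a candidate key since {B}⁺ = {A, B, C, D, E} covers every attribute.
{A, C} is a candidate key since {A, C}⁺ = {A, B, C, D, E} covers every attribute.
{C, D} is a candidate key since {C, D}⁺ = {A, B, C, D, E} covers every attribute.
These are minimal and exhaustive — every other superkey contains one of them.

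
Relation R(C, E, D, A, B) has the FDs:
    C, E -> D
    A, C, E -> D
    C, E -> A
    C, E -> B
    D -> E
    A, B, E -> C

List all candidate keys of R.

{A, B, D}, {A, B, E}, {C, D}, {C, E}

Closure of {C, D} is {A, B, C, D, E}, the whole schema; {C, D} is a candidate key.
Closure of {C, E} is {A, B, C, D, E}, the whole schema; {C, E} is a candidate key.
Closure of {A, B, D} is {A, B, C, D, E}, the whole schema; {A, B, D} is a candidate key.
Closure of {A, B, E} is {A, B, C, D, E}, the whole schema; {A, B, E} is a candidate key.
These are minimal and exhaustive — every other superkey contains one of them.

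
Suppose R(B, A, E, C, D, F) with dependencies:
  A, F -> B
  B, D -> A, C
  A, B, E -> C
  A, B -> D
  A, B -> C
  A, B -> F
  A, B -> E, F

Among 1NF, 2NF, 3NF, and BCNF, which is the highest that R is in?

Candidate keys: {A, B}, {A, F}, {B, D}. Prime attributes: {A, B, D, F}.
Each dependency's left side is a superkey — BCNF holds.

BCNF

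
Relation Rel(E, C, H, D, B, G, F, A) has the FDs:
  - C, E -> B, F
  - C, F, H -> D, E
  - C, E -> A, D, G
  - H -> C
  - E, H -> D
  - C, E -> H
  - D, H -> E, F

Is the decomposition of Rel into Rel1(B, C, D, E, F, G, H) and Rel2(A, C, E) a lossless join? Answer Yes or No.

Yes

Common attributes: {C, E}; their closure is {A, B, C, D, E, F, G, H}.
This includes all of Rel1, so the common attributes are a superkey of Rel1 — the join is lossless.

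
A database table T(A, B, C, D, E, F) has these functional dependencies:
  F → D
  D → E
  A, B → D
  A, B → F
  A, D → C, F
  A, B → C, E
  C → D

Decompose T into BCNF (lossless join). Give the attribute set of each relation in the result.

Candidate key of the original relation: {A, B}.
{A, B, C, D, E, F}: {F} determines {D, E, F} here but is not a superkey — split on F → D, E, giving {D, E, F} and {A, B, C, F}.
{D, E, F}: {D} determines {D, E} here but is not a superkey — split on D → E, giving {D, E} and {D, F}.
{D, E} has no BCNF violation.
{D, F} has no BCNF violation.
{A, B, C, F}: {A, C} determines {A, C, F} here but is not a superkey — split on A, C → F, giving {A, C, F} and {A, B, C}.
{A, C, F} has no BCNF violation.
{A, B, C} has no BCNF violation.

{A, B, C}; {A, C, F}; {D, E}; {D, F}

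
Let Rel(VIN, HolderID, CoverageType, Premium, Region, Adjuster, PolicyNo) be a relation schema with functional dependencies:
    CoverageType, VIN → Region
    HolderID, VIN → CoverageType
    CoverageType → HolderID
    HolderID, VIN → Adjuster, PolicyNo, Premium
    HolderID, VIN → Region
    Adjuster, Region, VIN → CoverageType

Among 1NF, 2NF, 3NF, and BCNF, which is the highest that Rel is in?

Candidate keys: {Adjuster, Region, VIN}, {CoverageType, VIN}, {HolderID, VIN}. Prime attributes: {Adjuster, CoverageType, HolderID, Region, VIN}.
CoverageType → HolderID: {CoverageType}⁺ = {CoverageType, HolderID}, which is not all of the attributes, so the left side is not a superkey — BCNF is violated.
Its right-hand attributes {HolderID} are all prime, as are those of every other non-superkey FD — the relation is in 3NF.

3NF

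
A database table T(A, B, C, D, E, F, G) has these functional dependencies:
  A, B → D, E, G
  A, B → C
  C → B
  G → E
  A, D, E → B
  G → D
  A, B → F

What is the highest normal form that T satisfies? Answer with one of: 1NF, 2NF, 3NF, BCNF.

3NF

Candidate keys: {A, B}, {A, C}, {A, D, E}, {A, G}. Prime attributes: {A, B, C, D, E, G}.
For C → B we have {C}⁺ = {B, C}; {C} is not a superkey, so BCNF fails.
Since {B} ⊆ prime attributes and every other non-superkey FD also has a prime right side, the schema is in 3NF.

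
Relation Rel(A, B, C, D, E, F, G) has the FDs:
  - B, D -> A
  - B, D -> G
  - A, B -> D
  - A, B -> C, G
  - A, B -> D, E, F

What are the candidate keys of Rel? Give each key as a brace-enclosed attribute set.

{A, B}, {B, D}

No FD produces {B}, so it must be in every candidate key.
{A, B} is a candidate key since {A, B}⁺ = {A, B, C, D, E, F, G} covers every attribute.
{B, D} is a candidate key since {B, D}⁺ = {A, B, C, D, E, F, G} covers every attribute.
Any other superkey properly contains one of these, so there are no further candidate keys.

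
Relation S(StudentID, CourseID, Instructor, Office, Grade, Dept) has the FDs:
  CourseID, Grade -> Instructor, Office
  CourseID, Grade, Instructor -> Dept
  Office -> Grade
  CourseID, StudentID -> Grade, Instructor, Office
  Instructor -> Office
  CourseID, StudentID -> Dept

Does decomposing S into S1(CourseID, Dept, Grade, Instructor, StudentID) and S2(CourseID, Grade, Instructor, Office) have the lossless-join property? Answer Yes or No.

Yes

The shared attributes are {CourseID, Grade, Instructor} and {CourseID, Grade, Instructor}⁺ = {CourseID, Dept, Grade, Instructor, Office}.
S2 is contained in that closure, so S1 ∩ S2 -> S2 holds and the join is lossless.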